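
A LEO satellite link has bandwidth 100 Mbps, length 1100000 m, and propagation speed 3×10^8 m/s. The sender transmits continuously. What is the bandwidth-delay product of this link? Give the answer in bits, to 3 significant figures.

367000 bits

Propagation delay = 1100000 / 300000000 = 0.00366667 s.
BDP = R × t_prop = 100000000 × 0.00366667 = 366667 bits.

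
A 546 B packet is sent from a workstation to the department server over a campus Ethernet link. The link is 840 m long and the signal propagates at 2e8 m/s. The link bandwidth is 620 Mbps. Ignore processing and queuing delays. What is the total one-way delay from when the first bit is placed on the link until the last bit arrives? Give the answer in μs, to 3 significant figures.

L = 546 × 8 = 4368 bits.
Transmission delay = L/R = 4368 / 620000000 = 7.04516 μs.
Propagation delay = d/s = 840 m / 200000000 m/s = 4.2 μs.
Total = 11.2 μs.

11.2 μs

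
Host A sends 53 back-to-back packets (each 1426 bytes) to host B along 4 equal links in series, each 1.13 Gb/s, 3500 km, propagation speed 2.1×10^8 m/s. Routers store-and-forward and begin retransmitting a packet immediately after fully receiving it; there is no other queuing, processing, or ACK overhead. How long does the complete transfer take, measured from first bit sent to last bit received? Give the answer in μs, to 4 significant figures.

67230 μs

Per-hop transmission t_tx = L/R = 11408/1130000000 = 10.0956 μs.
Per-hop propagation t_prop = 3500000/210000000 = 16666.7 μs.
Pipeline fill: first packet needs 4·t_tx to clear all hops; remaining 52 packets each add one t_tx.
Total = (4+53-1)·t_tx + 4·t_prop = 56·10.0956 + 4·16666.7 = 67230 μs.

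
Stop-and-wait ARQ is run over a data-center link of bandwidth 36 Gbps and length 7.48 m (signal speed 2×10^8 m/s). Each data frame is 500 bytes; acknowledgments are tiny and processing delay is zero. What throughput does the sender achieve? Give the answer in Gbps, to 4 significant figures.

21.52 Gbps

t_tx = L/R = 4000/36000000000 = 1.11111e-07 s.
t_prop = 7.48/200000000 = 3.74e-08 s; RTT = 7.48e-08 s.
Cycle = t_tx + RTT = 1.85911e-07 s.
Throughput = L / cycle = 4000 / 1.85911e-07 = 21.52 Gbps.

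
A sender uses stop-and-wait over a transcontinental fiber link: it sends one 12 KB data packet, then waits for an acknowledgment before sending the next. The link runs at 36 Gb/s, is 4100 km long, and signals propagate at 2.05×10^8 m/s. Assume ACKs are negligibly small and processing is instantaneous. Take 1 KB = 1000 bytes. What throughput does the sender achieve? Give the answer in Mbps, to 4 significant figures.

2.400 Mbps

t_tx = L/R = 96000/36000000000 = 2.66667e-06 s.
t_prop = 4100000/2.05e+08 = 0.02 s; RTT = 0.04 s.
Cycle = t_tx + RTT = 0.0400027 s.
Throughput = L / cycle = 96000 / 0.0400027 = 2.400 Mbps.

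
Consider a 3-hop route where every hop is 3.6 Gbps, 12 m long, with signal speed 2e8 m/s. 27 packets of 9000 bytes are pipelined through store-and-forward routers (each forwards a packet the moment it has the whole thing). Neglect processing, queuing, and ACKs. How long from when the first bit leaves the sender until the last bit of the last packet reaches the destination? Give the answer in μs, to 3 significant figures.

580 μs

Per-hop transmission t_tx = L/R = 72000/3600000000 = 20 μs.
Per-hop propagation t_prop = 12/200000000 = 0.06 μs.
Pipeline fill: first packet needs 3·t_tx to clear all hops; remaining 26 packets each add one t_tx.
Total = (3+27-1)·t_tx + 3·t_prop = 29·20 + 3·0.06 = 580 μs.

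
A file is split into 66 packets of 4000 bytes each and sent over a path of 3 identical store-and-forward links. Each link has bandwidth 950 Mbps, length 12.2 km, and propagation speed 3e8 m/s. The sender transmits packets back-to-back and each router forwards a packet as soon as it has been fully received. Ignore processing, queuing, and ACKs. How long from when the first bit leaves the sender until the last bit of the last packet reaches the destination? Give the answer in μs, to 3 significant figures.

2410 μs

Per-hop transmission t_tx = L/R = 32000/950000000 = 33.6842 μs.
Per-hop propagation t_prop = 12200/300000000 = 40.6667 μs.
Pipeline fill: first packet needs 3·t_tx to clear all hops; remaining 65 packets each add one t_tx.
Total = (3+66-1)·t_tx + 3·t_prop = 68·33.6842 + 3·40.6667 = 2410 μs.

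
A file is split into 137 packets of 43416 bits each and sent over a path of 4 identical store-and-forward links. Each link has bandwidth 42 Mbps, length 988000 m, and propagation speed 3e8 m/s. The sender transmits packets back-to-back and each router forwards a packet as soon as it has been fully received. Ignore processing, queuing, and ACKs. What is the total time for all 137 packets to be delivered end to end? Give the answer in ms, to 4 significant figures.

157.9 ms

Per-hop transmission t_tx = L/R = 43416/42000000 = 1.03371 ms.
Per-hop propagation t_prop = 988000/300000000 = 3.29333 ms.
Pipeline fill: first packet needs 4·t_tx to clear all hops; remaining 136 packets each add one t_tx.
Total = (4+137-1)·t_tx + 4·t_prop = 140·1.03371 + 4·3.29333 = 157.9 ms.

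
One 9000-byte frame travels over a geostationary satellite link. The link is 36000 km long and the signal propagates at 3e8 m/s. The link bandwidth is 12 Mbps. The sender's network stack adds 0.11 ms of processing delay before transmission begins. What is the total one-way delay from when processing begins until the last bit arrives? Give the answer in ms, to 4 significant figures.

L = 9000 × 8 = 72000 bits.
Transmission delay = L/R = 72000 / 12000000 = 6 ms.
Propagation delay = d/s = 36000000 m / 300000000 m/s = 120 ms.
Plus processing delay 0.11 ms = 0.11 ms.
Total = 126.1 ms.

126.1 ms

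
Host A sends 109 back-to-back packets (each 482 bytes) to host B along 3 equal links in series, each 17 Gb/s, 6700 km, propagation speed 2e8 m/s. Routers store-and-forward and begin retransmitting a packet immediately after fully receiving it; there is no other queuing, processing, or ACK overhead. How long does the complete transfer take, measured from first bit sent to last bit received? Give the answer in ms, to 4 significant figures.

Per-hop transmission t_tx = L/R = 3856/17000000000 = 0.000226824 ms.
Per-hop propagation t_prop = 6700000/200000000 = 33.5 ms.
Pipeline fill: first packet needs 3·t_tx to clear all hops; remaining 108 packets each add one t_tx.
Total = (3+109-1)·t_tx + 3·t_prop = 111·0.000226824 + 3·33.5 = 100.5 ms.

100.5 ms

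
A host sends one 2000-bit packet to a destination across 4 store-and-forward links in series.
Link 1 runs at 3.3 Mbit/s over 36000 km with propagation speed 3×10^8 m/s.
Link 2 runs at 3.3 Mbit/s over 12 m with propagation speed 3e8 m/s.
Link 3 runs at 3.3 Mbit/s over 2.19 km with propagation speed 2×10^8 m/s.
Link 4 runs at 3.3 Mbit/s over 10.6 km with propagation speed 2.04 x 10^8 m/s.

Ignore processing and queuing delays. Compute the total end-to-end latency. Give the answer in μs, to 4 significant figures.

122500 μs

Transmission delay per hop = L/R = 2000/3300000 = 606.061 μs; 4 hops → 2424.24 μs.
Propagation delays (d/s per hop): 120000, 0.04, 10.95, 51.9608 μs; sum = 120063 μs.
End-to-end = 122500 μs.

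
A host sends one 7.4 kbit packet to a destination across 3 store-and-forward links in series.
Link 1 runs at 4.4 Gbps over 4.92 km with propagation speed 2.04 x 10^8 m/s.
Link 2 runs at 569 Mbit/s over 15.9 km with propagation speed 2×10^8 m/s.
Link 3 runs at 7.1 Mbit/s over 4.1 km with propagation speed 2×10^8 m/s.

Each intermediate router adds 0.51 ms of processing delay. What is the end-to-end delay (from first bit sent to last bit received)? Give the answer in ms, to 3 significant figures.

2.20 ms

L = 7400 bits.
Transmission delays (L/R per hop): 0.00168182, 0.0130053, 1.04225 ms; sum = 1.05694 ms.
Propagation delays (d/s per hop): 0.0241176, 0.0795, 0.0205 ms; sum = 0.124118 ms.
Processing at 2 router(s): 2 × 0.51 ms = 1.02 ms.
End-to-end = 2.20 ms.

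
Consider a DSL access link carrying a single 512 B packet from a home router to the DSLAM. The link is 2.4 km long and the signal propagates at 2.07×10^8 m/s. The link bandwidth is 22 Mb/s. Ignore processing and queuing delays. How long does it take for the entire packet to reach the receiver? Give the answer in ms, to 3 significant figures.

L = 512 × 8 = 4096 bits.
Transmission delay = L/R = 4096 / 22000000 = 0.186182 ms.
Propagation delay = d/s = 2400 m / 2.07e+08 m/s = 0.0115942 ms.
Total = 0.198 ms.

0.198 ms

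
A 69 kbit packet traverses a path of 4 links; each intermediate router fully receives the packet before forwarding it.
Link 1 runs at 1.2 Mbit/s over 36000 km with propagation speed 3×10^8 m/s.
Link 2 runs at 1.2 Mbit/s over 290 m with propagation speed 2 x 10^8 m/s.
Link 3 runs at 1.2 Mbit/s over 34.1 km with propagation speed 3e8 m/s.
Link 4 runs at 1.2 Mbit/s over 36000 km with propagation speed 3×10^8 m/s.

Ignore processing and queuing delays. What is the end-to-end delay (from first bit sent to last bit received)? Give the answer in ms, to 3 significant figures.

L = 69000 bits.
Transmission delay per hop = L/R = 69000/1200000 = 57.5 ms; 4 hops → 230 ms.
Propagation delays (d/s per hop): 120, 0.00145, 0.113667, 120 ms; sum = 240.115 ms.
End-to-end = 470 ms.

470 ms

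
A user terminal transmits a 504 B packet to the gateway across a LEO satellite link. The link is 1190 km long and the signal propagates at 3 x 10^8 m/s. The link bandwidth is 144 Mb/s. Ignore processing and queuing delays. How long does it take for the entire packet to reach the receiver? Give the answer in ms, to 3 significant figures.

L = 504 × 8 = 4032 bits.
Transmission delay = L/R = 4032 / 144000000 = 0.028 ms.
Propagation delay = d/s = 1190000 m / 300000000 m/s = 3.96667 ms.
Total = 3.99 ms.

3.99 ms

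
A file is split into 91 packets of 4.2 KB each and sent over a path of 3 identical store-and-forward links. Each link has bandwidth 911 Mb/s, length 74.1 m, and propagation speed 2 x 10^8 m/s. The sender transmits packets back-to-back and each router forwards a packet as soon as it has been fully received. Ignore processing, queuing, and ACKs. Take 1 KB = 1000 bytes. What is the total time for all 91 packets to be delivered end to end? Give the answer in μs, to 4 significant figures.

Per-hop transmission t_tx = L/R = 33600/911000000 = 36.8825 μs.
Per-hop propagation t_prop = 74.1/200000000 = 0.3705 μs.
Pipeline fill: first packet needs 3·t_tx to clear all hops; remaining 90 packets each add one t_tx.
Total = (3+91-1)·t_tx + 3·t_prop = 93·36.8825 + 3·0.3705 = 3431 μs.

3431 μs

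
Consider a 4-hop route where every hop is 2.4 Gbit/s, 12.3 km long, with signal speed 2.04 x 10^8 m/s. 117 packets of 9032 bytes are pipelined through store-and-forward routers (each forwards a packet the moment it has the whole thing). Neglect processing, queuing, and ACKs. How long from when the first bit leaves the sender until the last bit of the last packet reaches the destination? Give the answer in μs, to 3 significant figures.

3850 μs

Per-hop transmission t_tx = L/R = 72256/2400000000 = 30.1067 μs.
Per-hop propagation t_prop = 12300/204000000 = 60.2941 μs.
Pipeline fill: first packet needs 4·t_tx to clear all hops; remaining 116 packets each add one t_tx.
Total = (4+117-1)·t_tx + 4·t_prop = 120·30.1067 + 4·60.2941 = 3850 μs.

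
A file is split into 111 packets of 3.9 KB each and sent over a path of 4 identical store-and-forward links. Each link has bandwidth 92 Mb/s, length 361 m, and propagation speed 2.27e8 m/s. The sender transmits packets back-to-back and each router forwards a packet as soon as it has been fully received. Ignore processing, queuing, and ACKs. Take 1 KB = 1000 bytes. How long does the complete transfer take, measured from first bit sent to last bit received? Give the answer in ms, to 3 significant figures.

38.7 ms

Per-hop transmission t_tx = L/R = 31200/92000000 = 0.33913 ms.
Per-hop propagation t_prop = 361/227000000 = 0.00159031 ms.
Pipeline fill: first packet needs 4·t_tx to clear all hops; remaining 110 packets each add one t_tx.
Total = (4+111-1)·t_tx + 4·t_prop = 114·0.33913 + 4·0.00159031 = 38.7 ms.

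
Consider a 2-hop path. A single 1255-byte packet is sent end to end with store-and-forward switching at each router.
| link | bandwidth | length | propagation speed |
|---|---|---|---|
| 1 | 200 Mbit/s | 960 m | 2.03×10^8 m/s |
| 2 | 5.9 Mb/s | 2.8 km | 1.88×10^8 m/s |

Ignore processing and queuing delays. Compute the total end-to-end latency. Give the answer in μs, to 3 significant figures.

1770 μs

L = 1255 × 8 = 10040 bits.
Transmission delays (L/R per hop): 50.2, 1701.69 μs; sum = 1751.89 μs.
Propagation delays (d/s per hop): 4.72906, 14.8936 μs; sum = 19.6227 μs.
End-to-end = 1770 μs.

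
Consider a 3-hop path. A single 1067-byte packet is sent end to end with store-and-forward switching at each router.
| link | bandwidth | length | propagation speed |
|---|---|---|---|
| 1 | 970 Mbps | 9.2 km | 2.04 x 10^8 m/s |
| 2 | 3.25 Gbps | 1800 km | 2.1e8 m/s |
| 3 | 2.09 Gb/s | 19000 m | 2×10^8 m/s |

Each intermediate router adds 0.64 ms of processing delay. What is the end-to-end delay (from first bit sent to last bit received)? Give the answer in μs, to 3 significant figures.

L = 1067 × 8 = 8536 bits.
Transmission delays (L/R per hop): 8.8, 2.62646, 4.08421 μs; sum = 15.5107 μs.
Propagation delays (d/s per hop): 45.098, 8571.43, 95 μs; sum = 8711.53 μs.
Processing at 2 router(s): 2 × 0.64 ms = 1280 μs.
End-to-end = 10000 μs.

10000 μs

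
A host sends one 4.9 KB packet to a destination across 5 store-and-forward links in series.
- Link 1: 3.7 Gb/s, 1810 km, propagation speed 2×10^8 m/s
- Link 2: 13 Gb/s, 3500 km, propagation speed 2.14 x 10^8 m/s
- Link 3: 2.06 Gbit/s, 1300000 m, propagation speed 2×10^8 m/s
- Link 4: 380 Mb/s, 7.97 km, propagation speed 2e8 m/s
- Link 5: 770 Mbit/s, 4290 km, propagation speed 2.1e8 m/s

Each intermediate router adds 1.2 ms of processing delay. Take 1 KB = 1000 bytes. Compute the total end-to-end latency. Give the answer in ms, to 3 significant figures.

L = 39200 bits.
Transmission delays (L/R per hop): 0.0105946, 0.00301538, 0.0190291, 0.103158, 0.0509091 ms; sum = 0.186706 ms.
Propagation delays (d/s per hop): 9.05, 16.3551, 6.5, 0.03985, 20.4286 ms; sum = 52.3736 ms.
Processing at 4 router(s): 4 × 1.2 ms = 4.8 ms.
End-to-end = 57.4 ms.

57.4 ms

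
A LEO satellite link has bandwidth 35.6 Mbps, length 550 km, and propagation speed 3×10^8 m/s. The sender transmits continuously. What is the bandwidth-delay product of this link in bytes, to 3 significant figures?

Propagation delay = 550000 / 300000000 = 0.00183333 s.
BDP = R × t_prop = 35600000 × 0.00183333 = 65266.7 bits.
In bytes: 65266.7/8 = 8160 bytes.

8160 bytes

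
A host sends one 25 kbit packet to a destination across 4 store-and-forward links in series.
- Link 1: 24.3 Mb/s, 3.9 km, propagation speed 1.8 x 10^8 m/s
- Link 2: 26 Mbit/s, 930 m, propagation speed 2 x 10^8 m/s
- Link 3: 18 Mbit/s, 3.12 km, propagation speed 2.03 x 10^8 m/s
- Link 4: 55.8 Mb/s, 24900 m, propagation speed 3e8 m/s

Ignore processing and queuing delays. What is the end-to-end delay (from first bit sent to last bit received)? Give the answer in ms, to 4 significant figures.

3.952 ms

L = 25000 bits.
Transmission delays (L/R per hop): 1.02881, 0.961538, 1.38889, 0.448029 ms; sum = 3.82726 ms.
Propagation delays (d/s per hop): 0.0216667, 0.00465, 0.0153695, 0.083 ms; sum = 0.124686 ms.
End-to-end = 3.952 ms.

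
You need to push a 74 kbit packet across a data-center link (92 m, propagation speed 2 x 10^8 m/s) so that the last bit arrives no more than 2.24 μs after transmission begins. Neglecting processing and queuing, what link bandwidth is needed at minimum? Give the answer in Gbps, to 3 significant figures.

41.6 Gbps

Propagation delay = 92 / 200000000 = 0.46 μs.
Transmission budget = 2.24 − 0.46 = 1.78 μs.
R ≥ L / t_tx = 74000 bits / 1.78e-06 s = 41.6 Gbps.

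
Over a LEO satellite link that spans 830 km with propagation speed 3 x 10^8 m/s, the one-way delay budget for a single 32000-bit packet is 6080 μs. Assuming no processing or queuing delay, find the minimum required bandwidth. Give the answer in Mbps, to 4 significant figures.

Propagation delay = 830000 / 300000000 = 2766.67 μs.
Transmission budget = 6080 − 2766.67 = 3313.33 μs.
R ≥ L / t_tx = 32000 bits / 0.00331333 s = 9.658 Mbps.

9.658 Mbps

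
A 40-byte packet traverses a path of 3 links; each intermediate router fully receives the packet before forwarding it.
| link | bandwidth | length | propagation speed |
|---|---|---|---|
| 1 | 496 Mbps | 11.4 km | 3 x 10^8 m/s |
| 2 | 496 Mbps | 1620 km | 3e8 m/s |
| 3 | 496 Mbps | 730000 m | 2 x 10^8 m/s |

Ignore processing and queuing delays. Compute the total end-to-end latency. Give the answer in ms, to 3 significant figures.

9.09 ms

L = 40 × 8 = 320 bits.
Transmission delay per hop = L/R = 320/496000000 = 0.000645161 ms; 3 hops → 0.00193548 ms.
Propagation delays (d/s per hop): 0.038, 5.4, 3.65 ms; sum = 9.088 ms.
End-to-end = 9.09 ms.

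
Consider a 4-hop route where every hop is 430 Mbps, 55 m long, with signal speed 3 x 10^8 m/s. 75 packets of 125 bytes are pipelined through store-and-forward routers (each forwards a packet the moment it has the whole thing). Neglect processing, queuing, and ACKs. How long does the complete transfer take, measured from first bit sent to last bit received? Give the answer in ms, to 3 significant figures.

Per-hop transmission t_tx = L/R = 1000/430000000 = 0.00232558 ms.
Per-hop propagation t_prop = 55/300000000 = 0.000183333 ms.
Pipeline fill: first packet needs 4·t_tx to clear all hops; remaining 74 packets each add one t_tx.
Total = (4+75-1)·t_tx + 4·t_prop = 78·0.00232558 + 4·0.000183333 = 0.182 ms.

0.182 ms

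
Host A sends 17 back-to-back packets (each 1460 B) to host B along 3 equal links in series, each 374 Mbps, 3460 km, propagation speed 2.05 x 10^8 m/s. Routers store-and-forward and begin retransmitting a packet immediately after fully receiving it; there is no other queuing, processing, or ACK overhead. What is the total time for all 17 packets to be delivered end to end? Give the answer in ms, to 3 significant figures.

51.2 ms

Per-hop transmission t_tx = L/R = 11680/374000000 = 0.0312299 ms.
Per-hop propagation t_prop = 3460000/2.05e+08 = 16.878 ms.
Pipeline fill: first packet needs 3·t_tx to clear all hops; remaining 16 packets each add one t_tx.
Total = (3+17-1)·t_tx + 3·t_prop = 19·0.0312299 + 3·16.878 = 51.2 ms.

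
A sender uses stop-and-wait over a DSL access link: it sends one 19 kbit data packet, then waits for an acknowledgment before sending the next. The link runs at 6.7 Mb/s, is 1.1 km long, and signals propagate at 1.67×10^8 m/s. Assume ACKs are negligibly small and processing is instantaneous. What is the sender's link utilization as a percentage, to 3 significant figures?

t_tx = L/R = 19000/6700000 = 0.00283582 s.
t_prop = 1100/167000000 = 6.58683e-06 s; RTT = 1.31737e-05 s.
Cycle = t_tx + RTT = 0.00284899 s.
Utilization = t_tx / cycle = 0.00283582/0.00284899 = 99.5 %.

99.5 %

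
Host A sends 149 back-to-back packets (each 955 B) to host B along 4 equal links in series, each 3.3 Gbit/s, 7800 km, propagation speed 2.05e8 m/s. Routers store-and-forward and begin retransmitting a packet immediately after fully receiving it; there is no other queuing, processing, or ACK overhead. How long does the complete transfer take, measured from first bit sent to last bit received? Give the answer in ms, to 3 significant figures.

153 ms

Per-hop transmission t_tx = L/R = 7640/3300000000 = 0.00231515 ms.
Per-hop propagation t_prop = 7800000/2.05e+08 = 38.0488 ms.
Pipeline fill: first packet needs 4·t_tx to clear all hops; remaining 148 packets each add one t_tx.
Total = (4+149-1)·t_tx + 4·t_prop = 152·0.00231515 + 4·38.0488 = 153 ms.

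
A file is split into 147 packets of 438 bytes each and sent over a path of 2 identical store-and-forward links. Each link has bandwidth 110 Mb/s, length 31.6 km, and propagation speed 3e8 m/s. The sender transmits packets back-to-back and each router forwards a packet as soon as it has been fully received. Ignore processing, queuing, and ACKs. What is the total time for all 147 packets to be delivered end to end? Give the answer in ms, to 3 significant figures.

4.93 ms

Per-hop transmission t_tx = L/R = 3504/110000000 = 0.0318545 ms.
Per-hop propagation t_prop = 31600/300000000 = 0.105333 ms.
Pipeline fill: first packet needs 2·t_tx to clear all hops; remaining 146 packets each add one t_tx.
Total = (2+147-1)·t_tx + 2·t_prop = 148·0.0318545 + 2·0.105333 = 4.93 ms.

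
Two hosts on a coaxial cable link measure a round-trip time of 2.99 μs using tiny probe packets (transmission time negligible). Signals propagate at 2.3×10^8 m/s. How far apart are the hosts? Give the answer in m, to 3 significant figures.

344 m

One-way propagation = RTT/2 = 1.495 μs.
d = s × t = 2.3e+08 × 1.495e-06 = 344 m.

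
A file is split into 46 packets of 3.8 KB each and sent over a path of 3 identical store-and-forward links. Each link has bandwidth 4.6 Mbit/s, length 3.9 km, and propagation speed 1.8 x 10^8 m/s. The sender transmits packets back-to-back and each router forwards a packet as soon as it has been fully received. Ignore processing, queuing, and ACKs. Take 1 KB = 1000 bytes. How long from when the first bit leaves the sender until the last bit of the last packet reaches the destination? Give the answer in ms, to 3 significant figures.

Per-hop transmission t_tx = L/R = 30400/4600000 = 6.6087 ms.
Per-hop propagation t_prop = 3900/180000000 = 0.0216667 ms.
Pipeline fill: first packet needs 3·t_tx to clear all hops; remaining 45 packets each add one t_tx.
Total = (3+46-1)·t_tx + 3·t_prop = 48·6.6087 + 3·0.0216667 = 317 ms.

317 ms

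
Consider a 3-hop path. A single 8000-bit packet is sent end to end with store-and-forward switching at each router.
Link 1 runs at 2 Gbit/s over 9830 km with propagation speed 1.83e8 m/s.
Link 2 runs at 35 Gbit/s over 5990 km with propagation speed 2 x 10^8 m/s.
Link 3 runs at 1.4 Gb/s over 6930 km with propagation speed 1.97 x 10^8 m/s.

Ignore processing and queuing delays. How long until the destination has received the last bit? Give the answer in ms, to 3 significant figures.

Transmission delays (L/R per hop): 0.004, 0.000228571, 0.00571429 ms; sum = 0.00994286 ms.
Propagation delays (d/s per hop): 53.7158, 29.95, 35.1777 ms; sum = 118.844 ms.
End-to-end = 119 ms.

119 ms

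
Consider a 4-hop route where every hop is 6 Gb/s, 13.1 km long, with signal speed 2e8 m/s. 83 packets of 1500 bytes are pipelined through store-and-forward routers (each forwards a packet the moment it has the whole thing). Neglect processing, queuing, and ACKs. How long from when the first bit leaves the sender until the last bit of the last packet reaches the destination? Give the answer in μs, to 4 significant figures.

434.0 μs

Per-hop transmission t_tx = L/R = 12000/6000000000 = 2 μs.
Per-hop propagation t_prop = 13100/200000000 = 65.5 μs.
Pipeline fill: first packet needs 4·t_tx to clear all hops; remaining 82 packets each add one t_tx.
Total = (4+83-1)·t_tx + 4·t_prop = 86·2 + 4·65.5 = 434.0 μs.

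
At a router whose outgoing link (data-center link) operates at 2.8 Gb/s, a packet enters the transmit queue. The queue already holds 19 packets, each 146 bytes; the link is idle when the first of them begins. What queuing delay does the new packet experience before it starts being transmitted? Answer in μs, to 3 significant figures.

Each queued packet: L/R = 1168/2800000000 = 0.417143 μs.
19 queued → 7.92571 μs.
Queuing delay = 7.93 μs.

7.93 μs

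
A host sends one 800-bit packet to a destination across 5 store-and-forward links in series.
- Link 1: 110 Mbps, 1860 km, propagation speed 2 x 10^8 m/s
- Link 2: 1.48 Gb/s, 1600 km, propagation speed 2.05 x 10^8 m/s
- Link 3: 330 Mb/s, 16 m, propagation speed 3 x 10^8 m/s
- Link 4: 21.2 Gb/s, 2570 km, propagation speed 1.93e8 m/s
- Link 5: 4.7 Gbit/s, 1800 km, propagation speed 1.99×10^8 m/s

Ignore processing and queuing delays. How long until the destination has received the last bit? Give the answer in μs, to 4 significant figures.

39480 μs

Transmission delays (L/R per hop): 7.27273, 0.540541, 2.42424, 0.0377358, 0.170213 μs; sum = 10.4455 μs.
Propagation delays (d/s per hop): 9300, 7804.88, 0.0533333, 13316.1, 9045.23 μs; sum = 39466.2 μs.
End-to-end = 39480 μs.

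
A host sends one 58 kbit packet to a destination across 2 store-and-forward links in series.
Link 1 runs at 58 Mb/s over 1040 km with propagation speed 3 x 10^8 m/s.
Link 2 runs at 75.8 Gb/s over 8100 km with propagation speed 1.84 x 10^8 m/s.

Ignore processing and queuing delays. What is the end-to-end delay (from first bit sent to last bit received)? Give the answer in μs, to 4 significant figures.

48490 μs

L = 58000 bits.
Transmission delays (L/R per hop): 1000, 0.765172 μs; sum = 1000.77 μs.
Propagation delays (d/s per hop): 3466.67, 44021.7 μs; sum = 47488.4 μs.
End-to-end = 48490 μs.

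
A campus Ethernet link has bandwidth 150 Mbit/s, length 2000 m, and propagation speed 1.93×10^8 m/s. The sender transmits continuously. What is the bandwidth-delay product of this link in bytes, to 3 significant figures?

194 bytes

Propagation delay = 2000 / 193000000 = 1.03627e-05 s.
BDP = R × t_prop = 150000000 × 1.03627e-05 = 1554.4 bits.
In bytes: 1554.4/8 = 194 bytes.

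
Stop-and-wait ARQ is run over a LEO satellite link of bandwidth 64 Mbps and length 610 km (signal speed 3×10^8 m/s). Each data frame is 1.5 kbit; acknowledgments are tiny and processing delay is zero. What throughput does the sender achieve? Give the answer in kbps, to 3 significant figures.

367 kbps

t_tx = L/R = 1500/64000000 = 2.34375e-05 s.
t_prop = 610000/300000000 = 0.00203333 s; RTT = 0.00406667 s.
Cycle = t_tx + RTT = 0.0040901 s.
Throughput = L / cycle = 1500 / 0.0040901 = 367 kbps.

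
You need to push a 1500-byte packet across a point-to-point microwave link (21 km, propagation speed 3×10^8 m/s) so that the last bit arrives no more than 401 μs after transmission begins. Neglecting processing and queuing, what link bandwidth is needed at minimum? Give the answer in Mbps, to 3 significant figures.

L = 12000 bits.
Propagation delay = 21000 / 300000000 = 70 μs.
Transmission budget = 401 − 70 = 331 μs.
R ≥ L / t_tx = 12000 bits / 0.000331 s = 36.3 Mbps.

36.3 Mbps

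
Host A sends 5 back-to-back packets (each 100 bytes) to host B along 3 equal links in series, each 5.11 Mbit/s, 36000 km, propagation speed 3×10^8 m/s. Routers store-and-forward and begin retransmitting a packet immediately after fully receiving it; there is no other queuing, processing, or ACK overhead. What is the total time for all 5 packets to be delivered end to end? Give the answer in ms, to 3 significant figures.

Per-hop transmission t_tx = L/R = 800/5110000 = 0.156556 ms.
Per-hop propagation t_prop = 36000000/300000000 = 120 ms.
Pipeline fill: first packet needs 3·t_tx to clear all hops; remaining 4 packets each add one t_tx.
Total = (3+5-1)·t_tx + 3·t_prop = 7·0.156556 + 3·120 = 361 ms.

361 ms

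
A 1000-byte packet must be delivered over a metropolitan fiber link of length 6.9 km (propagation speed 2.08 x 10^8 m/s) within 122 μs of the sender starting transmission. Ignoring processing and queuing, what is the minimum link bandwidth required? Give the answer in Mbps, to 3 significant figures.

90.1 Mbps

L = 8000 bits.
Propagation delay = 6900 / 208000000 = 33.1731 μs.
Transmission budget = 122 − 33.1731 = 88.8269 μs.
R ≥ L / t_tx = 8000 bits / 8.88269e-05 s = 90.1 Mbps.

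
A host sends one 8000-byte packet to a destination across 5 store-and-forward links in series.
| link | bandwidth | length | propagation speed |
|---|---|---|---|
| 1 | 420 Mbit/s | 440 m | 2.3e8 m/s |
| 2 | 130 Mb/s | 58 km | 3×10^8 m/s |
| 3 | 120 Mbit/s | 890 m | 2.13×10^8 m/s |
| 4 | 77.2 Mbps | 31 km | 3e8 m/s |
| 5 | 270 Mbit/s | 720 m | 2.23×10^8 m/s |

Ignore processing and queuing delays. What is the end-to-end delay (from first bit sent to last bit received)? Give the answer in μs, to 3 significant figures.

L = 8000 × 8 = 64000 bits.
Transmission delays (L/R per hop): 152.381, 492.308, 533.333, 829.016, 237.037 μs; sum = 2244.07 μs.
Propagation delays (d/s per hop): 1.91304, 193.333, 4.1784, 103.333, 3.2287 μs; sum = 305.987 μs.
End-to-end = 2550 μs.

2550 μs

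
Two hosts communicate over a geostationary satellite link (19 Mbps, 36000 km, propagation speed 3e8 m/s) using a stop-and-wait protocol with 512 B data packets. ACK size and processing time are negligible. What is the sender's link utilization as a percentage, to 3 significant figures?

t_tx = L/R = 4096/19000000 = 0.000215579 s.
t_prop = 36000000/300000000 = 0.12 s; RTT = 0.24 s.
Cycle = t_tx + RTT = 0.240216 s.
Utilization = t_tx / cycle = 0.000215579/0.240216 = 0.0897 %.

0.0897 %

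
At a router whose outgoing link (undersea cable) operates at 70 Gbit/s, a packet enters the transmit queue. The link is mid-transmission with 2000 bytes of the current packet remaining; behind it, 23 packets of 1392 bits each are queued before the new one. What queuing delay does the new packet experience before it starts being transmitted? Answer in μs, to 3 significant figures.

0.686 μs

Each queued packet: L/R = 1392/70000000000 = 0.0198857 μs.
23 queued → 0.457371 μs.
Plus remaining 16000 bits of current packet: 0.228571 μs.
Queuing delay = 0.686 μs.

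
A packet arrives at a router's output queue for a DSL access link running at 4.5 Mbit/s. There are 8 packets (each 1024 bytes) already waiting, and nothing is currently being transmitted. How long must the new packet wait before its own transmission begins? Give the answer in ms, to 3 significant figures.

14.6 ms

Each queued packet: L/R = 8192/4500000 = 1.82044 ms.
8 queued → 14.5636 ms.
Queuing delay = 14.6 ms.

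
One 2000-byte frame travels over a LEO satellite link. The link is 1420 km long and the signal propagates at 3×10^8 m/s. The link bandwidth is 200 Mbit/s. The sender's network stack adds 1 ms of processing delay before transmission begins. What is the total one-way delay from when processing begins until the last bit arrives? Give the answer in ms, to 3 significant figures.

L = 2000 × 8 = 16000 bits.
Transmission delay = L/R = 16000 / 200000000 = 0.08 ms.
Propagation delay = d/s = 1420000 m / 300000000 m/s = 4.73333 ms.
Plus processing delay 1 ms = 1 ms.
Total = 5.81 ms.

5.81 ms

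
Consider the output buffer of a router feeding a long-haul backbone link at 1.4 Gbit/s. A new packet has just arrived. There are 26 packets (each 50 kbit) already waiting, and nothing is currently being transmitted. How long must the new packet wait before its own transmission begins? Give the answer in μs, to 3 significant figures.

929 μs

Each queued packet: L/R = 50000/1400000000 = 35.7143 μs.
26 queued → 928.571 μs.
Queuing delay = 929 μs.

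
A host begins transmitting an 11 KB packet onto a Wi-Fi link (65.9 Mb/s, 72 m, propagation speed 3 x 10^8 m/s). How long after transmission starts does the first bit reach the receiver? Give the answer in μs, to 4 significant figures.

0.2400 μs

First bit experiences only propagation delay: d/s = 72/300000000 = 0.2400 μs.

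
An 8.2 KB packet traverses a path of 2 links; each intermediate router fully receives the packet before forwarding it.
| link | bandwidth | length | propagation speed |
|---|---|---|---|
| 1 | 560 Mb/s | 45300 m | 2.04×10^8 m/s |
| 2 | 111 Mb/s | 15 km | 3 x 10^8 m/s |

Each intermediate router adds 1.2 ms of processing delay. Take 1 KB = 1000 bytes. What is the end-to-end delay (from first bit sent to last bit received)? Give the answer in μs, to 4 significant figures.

L = 65600 bits.
Transmission delays (L/R per hop): 117.143, 590.991 μs; sum = 708.134 μs.
Propagation delays (d/s per hop): 222.059, 50 μs; sum = 272.059 μs.
Processing at 1 router(s): 1 × 1.2 ms = 1200 μs.
End-to-end = 2180 μs.

2180 μs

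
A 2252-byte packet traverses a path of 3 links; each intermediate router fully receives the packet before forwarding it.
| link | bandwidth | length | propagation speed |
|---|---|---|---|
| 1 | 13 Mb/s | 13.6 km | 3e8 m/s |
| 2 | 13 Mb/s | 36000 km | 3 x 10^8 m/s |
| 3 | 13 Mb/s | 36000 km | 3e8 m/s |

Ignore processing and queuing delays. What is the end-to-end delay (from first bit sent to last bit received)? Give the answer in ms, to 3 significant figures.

L = 2252 × 8 = 18016 bits.
Transmission delay per hop = L/R = 18016/13000000 = 1.38585 ms; 3 hops → 4.15754 ms.
Propagation delays (d/s per hop): 0.0453333, 120, 120 ms; sum = 240.045 ms.
End-to-end = 244 ms.

244 ms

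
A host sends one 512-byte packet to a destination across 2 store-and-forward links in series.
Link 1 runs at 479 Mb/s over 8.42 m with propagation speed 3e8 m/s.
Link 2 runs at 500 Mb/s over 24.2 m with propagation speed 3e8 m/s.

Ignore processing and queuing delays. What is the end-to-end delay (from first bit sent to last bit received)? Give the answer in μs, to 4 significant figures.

L = 512 × 8 = 4096 bits.
Transmission delays (L/R per hop): 8.55115, 8.192 μs; sum = 16.7431 μs.
Propagation delays (d/s per hop): 0.0280667, 0.0806667 μs; sum = 0.108733 μs.
End-to-end = 16.85 μs.

16.85 μs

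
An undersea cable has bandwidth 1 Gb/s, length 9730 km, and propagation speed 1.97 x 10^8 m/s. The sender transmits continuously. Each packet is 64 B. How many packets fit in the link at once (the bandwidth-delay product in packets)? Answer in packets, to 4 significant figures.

96470 packets

Propagation delay = 9730000 / 197000000 = 0.0493909 s.
BDP = R × t_prop = 1000000000 × 0.0493909 = 49390900 bits.
In packets of 512 bits: 96470 packets.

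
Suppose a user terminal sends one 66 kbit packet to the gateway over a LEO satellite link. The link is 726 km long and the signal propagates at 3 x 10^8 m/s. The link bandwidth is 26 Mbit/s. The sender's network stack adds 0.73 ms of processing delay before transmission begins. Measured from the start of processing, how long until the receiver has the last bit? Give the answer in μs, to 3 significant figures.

5690 μs

L = 66000 bits.
Transmission delay = L/R = 66000 / 26000000 = 2538.46 μs.
Propagation delay = d/s = 726000 m / 300000000 m/s = 2420 μs.
Plus processing delay 0.73 ms = 730 μs.
Total = 5690 μs.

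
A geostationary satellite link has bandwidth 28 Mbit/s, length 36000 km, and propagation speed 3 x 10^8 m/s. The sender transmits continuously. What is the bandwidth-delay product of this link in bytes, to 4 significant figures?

Propagation delay = 36000000 / 300000000 = 0.12 s.
BDP = R × t_prop = 28000000 × 0.12 = 3360000 bits.
In bytes: 3360000/8 = 420000 bytes.

420000 bytes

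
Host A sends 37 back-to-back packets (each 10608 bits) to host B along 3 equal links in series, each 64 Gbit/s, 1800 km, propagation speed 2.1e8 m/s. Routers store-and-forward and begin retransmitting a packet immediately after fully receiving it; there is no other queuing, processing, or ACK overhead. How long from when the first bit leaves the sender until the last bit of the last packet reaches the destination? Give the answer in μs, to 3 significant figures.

25700 μs

Per-hop transmission t_tx = L/R = 10608/64000000000 = 0.16575 μs.
Per-hop propagation t_prop = 1800000/210000000 = 8571.43 μs.
Pipeline fill: first packet needs 3·t_tx to clear all hops; remaining 36 packets each add one t_tx.
Total = (3+37-1)·t_tx + 3·t_prop = 39·0.16575 + 3·8571.43 = 25700 μs.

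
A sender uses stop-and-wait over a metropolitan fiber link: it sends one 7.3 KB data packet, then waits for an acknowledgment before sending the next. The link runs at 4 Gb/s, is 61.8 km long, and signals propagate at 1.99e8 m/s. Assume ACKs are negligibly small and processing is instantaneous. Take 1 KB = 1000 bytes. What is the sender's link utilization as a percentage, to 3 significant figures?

t_tx = L/R = 58400/4000000000 = 1.46e-05 s.
t_prop = 61800/199000000 = 0.000310553 s; RTT = 0.000621106 s.
Cycle = t_tx + RTT = 0.000635706 s.
Utilization = t_tx / cycle = 1.46e-05/0.000635706 = 2.30 %.

2.30 %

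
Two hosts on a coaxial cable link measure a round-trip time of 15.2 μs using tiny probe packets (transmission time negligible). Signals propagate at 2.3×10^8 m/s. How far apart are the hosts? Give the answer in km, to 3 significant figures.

1.75 km

One-way propagation = RTT/2 = 7.6 μs.
d = s × t = 2.3e+08 × 7.6e-06 = 1.75 km.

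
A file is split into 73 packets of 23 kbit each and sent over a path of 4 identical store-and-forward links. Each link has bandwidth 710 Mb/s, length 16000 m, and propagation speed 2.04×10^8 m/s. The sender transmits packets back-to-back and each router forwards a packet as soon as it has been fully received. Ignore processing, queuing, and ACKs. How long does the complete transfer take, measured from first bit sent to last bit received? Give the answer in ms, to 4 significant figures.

2.776 ms

Per-hop transmission t_tx = L/R = 23000/710000000 = 0.0323944 ms.
Per-hop propagation t_prop = 16000/204000000 = 0.0784314 ms.
Pipeline fill: first packet needs 4·t_tx to clear all hops; remaining 72 packets each add one t_tx.
Total = (4+73-1)·t_tx + 4·t_prop = 76·0.0323944 + 4·0.0784314 = 2.776 ms.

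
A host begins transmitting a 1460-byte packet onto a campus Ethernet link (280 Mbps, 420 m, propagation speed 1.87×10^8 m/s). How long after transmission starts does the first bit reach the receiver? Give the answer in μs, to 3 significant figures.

2.25 μs

First bit experiences only propagation delay: d/s = 420/187000000 = 2.25 μs.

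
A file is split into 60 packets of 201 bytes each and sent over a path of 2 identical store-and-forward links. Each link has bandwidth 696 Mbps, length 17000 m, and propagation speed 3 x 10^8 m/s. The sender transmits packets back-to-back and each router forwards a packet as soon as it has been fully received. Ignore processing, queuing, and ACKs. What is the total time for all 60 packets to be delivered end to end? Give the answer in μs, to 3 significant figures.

254 μs

Per-hop transmission t_tx = L/R = 1608/696000000 = 2.31034 μs.
Per-hop propagation t_prop = 17000/300000000 = 56.6667 μs.
Pipeline fill: first packet needs 2·t_tx to clear all hops; remaining 59 packets each add one t_tx.
Total = (2+60-1)·t_tx + 2·t_prop = 61·2.31034 + 2·56.6667 = 254 μs.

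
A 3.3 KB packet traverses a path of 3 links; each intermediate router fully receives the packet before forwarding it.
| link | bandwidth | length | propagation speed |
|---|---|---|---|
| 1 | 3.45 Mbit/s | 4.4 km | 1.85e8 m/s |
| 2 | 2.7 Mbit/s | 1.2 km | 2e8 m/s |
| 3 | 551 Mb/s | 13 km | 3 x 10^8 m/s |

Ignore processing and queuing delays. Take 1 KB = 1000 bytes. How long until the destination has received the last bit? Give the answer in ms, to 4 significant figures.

17.55 ms

L = 26400 bits.
Transmission delays (L/R per hop): 7.65217, 9.77778, 0.0479129 ms; sum = 17.4779 ms.
Propagation delays (d/s per hop): 0.0237838, 0.006, 0.0433333 ms; sum = 0.0731171 ms.
End-to-end = 17.55 ms.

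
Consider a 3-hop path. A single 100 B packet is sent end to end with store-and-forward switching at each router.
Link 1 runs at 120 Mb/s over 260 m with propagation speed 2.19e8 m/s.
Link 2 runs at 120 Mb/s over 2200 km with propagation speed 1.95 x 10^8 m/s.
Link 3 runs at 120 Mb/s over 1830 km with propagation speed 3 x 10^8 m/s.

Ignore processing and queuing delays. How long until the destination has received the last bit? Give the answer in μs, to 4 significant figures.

L = 100 × 8 = 800 bits.
Transmission delay per hop = L/R = 800/120000000 = 6.66667 μs; 3 hops → 20 μs.
Propagation delays (d/s per hop): 1.18721, 11282.1, 6100 μs; sum = 17383.2 μs.
End-to-end = 17400 μs.

17400 μs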